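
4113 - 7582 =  - 3469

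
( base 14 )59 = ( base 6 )211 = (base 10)79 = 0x4f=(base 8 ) 117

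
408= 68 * 6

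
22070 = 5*4414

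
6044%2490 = 1064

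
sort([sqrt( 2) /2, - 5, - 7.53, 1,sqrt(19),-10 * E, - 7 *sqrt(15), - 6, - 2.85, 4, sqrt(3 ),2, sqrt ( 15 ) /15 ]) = [ - 10*E, - 7*sqrt ( 15 ), - 7.53, - 6, - 5,-2.85 , sqrt(  15 ) /15, sqrt(2 ) /2, 1,sqrt(3) , 2, 4, sqrt(19 ) ]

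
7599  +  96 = 7695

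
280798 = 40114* 7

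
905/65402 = 905/65402 = 0.01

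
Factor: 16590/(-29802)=-2765/4967 = - 5^1*7^1*79^1 *4967^(-1 ) 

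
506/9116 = 253/4558= 0.06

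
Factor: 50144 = 2^5*1567^1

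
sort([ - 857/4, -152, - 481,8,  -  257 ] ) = [-481,-257,  -  857/4, - 152,8]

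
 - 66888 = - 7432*9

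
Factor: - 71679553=-11^2 * 592393^1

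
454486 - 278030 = 176456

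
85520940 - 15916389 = 69604551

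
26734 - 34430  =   -7696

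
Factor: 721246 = 2^1*31^1*11633^1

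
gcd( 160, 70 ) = 10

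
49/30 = 1 + 19/30=1.63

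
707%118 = 117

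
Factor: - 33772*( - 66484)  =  2245297648  =  2^4*11^1*1511^1*8443^1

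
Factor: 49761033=3^1*7^1 * 1201^1*1973^1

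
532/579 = 532/579 =0.92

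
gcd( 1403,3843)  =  61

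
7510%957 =811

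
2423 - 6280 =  - 3857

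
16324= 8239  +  8085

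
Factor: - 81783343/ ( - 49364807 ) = 1627^(  -  1)*30341^(-1)*81783343^1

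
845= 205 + 640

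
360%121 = 118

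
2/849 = 2/849 = 0.00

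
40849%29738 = 11111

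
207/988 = 207/988 = 0.21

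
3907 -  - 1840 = 5747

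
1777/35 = 1777/35  =  50.77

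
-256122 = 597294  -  853416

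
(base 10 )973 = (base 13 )59B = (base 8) 1715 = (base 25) 1dn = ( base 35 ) RS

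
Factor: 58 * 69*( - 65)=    - 2^1 * 3^1*5^1*13^1*23^1*29^1 = - 260130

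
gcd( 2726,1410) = 94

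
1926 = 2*963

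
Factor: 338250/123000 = 11/4  =  2^( - 2 )*11^1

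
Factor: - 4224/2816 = -2^ (-1) * 3^1 = - 3/2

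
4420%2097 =226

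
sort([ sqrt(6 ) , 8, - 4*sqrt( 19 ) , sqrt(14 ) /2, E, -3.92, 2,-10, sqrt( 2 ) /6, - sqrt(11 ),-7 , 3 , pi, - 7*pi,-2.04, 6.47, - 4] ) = [ - 7 * pi, - 4*sqrt (19 ), - 10,-7, - 4, -3.92, - sqrt( 11 ),-2.04 , sqrt( 2 ) /6,  sqrt( 14)/2, 2,sqrt( 6),E,3, pi,6.47 , 8]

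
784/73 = 784/73 = 10.74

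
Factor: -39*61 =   -  3^1*13^1*61^1 = -2379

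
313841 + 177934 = 491775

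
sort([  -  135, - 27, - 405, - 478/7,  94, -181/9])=[- 405, - 135,  -  478/7,-27, - 181/9, 94 ]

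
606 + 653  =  1259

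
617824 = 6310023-5692199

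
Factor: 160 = 2^5*5^1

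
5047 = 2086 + 2961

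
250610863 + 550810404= 801421267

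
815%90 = 5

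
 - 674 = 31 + -705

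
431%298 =133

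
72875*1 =72875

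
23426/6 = 3904 + 1/3 = 3904.33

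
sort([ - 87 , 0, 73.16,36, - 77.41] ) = [ - 87, - 77.41, 0, 36, 73.16]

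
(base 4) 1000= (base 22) 2K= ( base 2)1000000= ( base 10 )64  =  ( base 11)59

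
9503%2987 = 542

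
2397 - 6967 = -4570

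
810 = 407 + 403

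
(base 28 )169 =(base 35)rg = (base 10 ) 961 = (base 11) 7a4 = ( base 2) 1111000001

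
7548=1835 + 5713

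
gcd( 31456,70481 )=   1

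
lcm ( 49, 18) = 882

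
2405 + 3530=5935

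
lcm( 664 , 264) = 21912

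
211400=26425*8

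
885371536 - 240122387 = 645249149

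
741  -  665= 76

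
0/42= 0 = 0.00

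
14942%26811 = 14942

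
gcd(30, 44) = 2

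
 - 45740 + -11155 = - 56895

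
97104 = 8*12138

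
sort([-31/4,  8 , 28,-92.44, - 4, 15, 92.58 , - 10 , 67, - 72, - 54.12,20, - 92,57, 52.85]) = [ - 92.44, - 92,-72, - 54.12,  -  10 , - 31/4, - 4,8 , 15, 20,28,52.85,57,67, 92.58]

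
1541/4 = 385+1/4 = 385.25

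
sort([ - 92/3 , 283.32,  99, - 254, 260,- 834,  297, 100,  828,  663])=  [ - 834, - 254, - 92/3, 99,100, 260,  283.32,297,663, 828] 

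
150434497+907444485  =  1057878982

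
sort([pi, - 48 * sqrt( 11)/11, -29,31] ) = [ - 29,-48 * sqrt( 11 ) /11,pi,31] 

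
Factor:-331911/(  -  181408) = 2^ ( - 5)*3^3*19^1*647^1 * 5669^ ( - 1) 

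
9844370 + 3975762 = 13820132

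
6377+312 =6689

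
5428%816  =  532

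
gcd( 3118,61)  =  1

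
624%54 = 30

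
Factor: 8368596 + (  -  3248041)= 5^1 *11^1*157^1*593^1 = 5120555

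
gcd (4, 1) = 1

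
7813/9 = 868 + 1/9 = 868.11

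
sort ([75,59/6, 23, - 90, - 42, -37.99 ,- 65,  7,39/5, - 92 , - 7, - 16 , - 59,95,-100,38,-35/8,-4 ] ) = [ - 100,  -  92,- 90, - 65,  -  59, - 42, - 37.99,  -  16 ,  -  7,-35/8,-4,7 , 39/5,59/6,23,38,  75,95]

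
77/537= 77/537=0.14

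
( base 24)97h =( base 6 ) 40505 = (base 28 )6NL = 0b1010011111001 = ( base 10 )5369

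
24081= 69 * 349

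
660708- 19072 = 641636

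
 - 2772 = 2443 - 5215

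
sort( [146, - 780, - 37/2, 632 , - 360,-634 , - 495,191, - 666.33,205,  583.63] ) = [- 780,  -  666.33,-634,  -  495, -360, - 37/2,  146,191,205,583.63, 632]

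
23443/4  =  23443/4 = 5860.75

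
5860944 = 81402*72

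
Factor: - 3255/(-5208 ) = 2^( - 3 )* 5^1  =  5/8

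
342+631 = 973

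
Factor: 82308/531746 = 2^1*3^1*19^3*265873^ (-1 ) = 41154/265873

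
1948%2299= 1948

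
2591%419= 77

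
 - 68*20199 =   -  1373532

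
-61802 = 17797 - 79599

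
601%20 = 1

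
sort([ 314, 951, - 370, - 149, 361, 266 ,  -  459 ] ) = [ - 459,-370,  -  149,  266,314,361,951]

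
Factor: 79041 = 3^1 * 26347^1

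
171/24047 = 171/24047 = 0.01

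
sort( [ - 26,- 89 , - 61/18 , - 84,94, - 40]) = [- 89, - 84  , - 40,  -  26,  -  61/18,94 ] 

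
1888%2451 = 1888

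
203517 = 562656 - 359139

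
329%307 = 22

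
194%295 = 194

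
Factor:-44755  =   - 5^1*8951^1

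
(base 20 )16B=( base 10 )531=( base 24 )m3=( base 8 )1023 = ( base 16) 213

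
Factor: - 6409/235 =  - 5^(-1) *13^1*17^1*29^1 * 47^ ( -1)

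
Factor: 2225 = 5^2*89^1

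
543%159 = 66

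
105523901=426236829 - 320712928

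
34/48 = 17/24= 0.71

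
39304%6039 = 3070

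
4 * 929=3716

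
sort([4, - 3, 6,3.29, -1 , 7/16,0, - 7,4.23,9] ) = [ - 7, - 3, - 1, 0,  7/16, 3.29,4,  4.23,6, 9] 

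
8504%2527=923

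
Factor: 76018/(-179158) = -199/469 = - 7^(-1 )*67^( - 1 )*199^1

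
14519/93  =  156+11/93 = 156.12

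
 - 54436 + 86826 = 32390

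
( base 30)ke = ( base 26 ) ng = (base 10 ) 614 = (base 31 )jp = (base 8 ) 1146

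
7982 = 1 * 7982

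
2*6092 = 12184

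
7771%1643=1199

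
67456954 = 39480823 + 27976131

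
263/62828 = 263/62828 = 0.00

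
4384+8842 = 13226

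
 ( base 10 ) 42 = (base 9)46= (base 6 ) 110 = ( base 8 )52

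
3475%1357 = 761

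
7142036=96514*74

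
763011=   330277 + 432734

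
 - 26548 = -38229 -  - 11681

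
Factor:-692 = -2^2*173^1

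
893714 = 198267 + 695447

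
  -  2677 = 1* ( - 2677)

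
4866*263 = 1279758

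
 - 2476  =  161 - 2637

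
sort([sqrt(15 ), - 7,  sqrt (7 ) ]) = [ - 7, sqrt ( 7 )  ,  sqrt( 15) ] 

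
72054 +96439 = 168493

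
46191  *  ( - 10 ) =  - 461910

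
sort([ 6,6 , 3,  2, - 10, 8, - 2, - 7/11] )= [ - 10, - 2, - 7/11 , 2,3,  6,6,8 ]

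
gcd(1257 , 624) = 3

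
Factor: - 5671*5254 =  -  2^1*37^1*53^1*71^1*107^1=- 29795434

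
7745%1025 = 570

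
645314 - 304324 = 340990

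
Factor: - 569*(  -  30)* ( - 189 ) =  - 3226230 = - 2^1* 3^4 *5^1 * 7^1 * 569^1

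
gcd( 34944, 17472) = 17472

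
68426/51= 1341  +  35/51 = 1341.69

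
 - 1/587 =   -  1/587 = - 0.00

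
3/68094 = 1/22698 = 0.00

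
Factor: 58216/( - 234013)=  - 152/611 = - 2^3*13^( - 1 ) * 19^1*47^( - 1 ) 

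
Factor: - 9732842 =  -  2^1 * 7^1*431^1*1613^1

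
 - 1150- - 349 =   -  801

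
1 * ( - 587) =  - 587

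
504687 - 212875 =291812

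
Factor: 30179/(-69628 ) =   -  2^( - 2)*13^ ( - 2 )*293^1 = - 293/676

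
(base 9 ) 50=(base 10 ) 45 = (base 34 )1B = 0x2D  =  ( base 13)36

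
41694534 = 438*95193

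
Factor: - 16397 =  - 19^1 * 863^1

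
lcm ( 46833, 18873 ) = 1264491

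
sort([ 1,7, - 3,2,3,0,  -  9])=[ - 9,-3 , 0,1, 2, 3,7]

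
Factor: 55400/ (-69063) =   -  2^3*3^( - 1 ) * 5^2*277^1*23021^( -1) 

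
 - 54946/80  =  -27473/40 = - 686.83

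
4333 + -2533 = 1800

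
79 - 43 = 36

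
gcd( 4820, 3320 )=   20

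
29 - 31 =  - 2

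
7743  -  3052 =4691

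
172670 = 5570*31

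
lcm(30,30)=30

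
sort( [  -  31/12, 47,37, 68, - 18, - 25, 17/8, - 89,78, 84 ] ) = [ - 89, - 25, - 18  , - 31/12, 17/8, 37,47,  68, 78,84] 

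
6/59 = 6/59 =0.10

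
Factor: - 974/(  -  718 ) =359^( - 1)*487^1 = 487/359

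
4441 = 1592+2849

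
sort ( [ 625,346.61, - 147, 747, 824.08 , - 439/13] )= [  -  147,  -  439/13,  346.61, 625 , 747, 824.08 ]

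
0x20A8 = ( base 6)102412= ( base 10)8360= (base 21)IK2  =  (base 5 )231420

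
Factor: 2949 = 3^1 * 983^1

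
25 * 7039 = 175975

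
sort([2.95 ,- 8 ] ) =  [ - 8,2.95] 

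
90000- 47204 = 42796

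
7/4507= 7/4507 = 0.00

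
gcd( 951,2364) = 3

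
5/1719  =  5/1719  =  0.00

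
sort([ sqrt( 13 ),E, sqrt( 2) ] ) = [ sqrt( 2 ),E,  sqrt( 13)]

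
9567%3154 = 105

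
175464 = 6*29244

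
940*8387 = 7883780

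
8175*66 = 539550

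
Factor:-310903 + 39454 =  - 271449 = - 3^2 * 30161^1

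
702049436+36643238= 738692674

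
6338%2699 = 940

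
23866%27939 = 23866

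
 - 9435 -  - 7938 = -1497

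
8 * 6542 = 52336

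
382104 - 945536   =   - 563432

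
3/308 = 3/308=0.01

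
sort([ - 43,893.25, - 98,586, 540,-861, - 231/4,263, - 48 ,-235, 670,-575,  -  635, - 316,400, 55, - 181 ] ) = [ - 861, - 635, - 575, - 316, - 235 , -181,-98, - 231/4, - 48, - 43,  55,  263,400,540 , 586, 670, 893.25]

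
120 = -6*( - 20 ) 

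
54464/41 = 1328+ 16/41 = 1328.39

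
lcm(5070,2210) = 86190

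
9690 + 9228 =18918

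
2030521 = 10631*191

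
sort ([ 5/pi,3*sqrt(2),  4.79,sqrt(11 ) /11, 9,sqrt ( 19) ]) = [ sqrt( 11)/11 , 5/pi , 3*sqrt(2 ),sqrt(19) , 4.79,  9] 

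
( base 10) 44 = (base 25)1J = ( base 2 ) 101100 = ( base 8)54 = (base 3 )1122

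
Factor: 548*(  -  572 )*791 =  - 2^4 * 7^1 * 11^1*13^1 * 113^1*137^1 =- 247943696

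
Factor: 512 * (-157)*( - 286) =22989824 = 2^10*11^1*13^1*157^1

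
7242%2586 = 2070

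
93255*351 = 32732505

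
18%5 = 3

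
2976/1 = 2976 = 2976.00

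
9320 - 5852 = 3468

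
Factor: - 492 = - 2^2*3^1*41^1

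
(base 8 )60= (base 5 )143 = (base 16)30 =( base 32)1G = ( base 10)48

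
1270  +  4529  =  5799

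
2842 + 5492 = 8334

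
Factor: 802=2^1*401^1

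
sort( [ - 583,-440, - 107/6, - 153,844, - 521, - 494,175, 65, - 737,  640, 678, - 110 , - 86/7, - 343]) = [ - 737, - 583, - 521, - 494, - 440, - 343, - 153, - 110, - 107/6, - 86/7,65, 175, 640, 678,844 ] 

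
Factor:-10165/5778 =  - 2^(  -  1)*3^(  -  3)*5^1*19^1 = -  95/54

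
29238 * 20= 584760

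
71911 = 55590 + 16321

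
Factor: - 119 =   -  7^1 *17^1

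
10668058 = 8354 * 1277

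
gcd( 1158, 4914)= 6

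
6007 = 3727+2280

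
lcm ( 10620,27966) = 838980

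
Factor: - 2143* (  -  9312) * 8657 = 2^5 * 3^1*11^1*97^1* 787^1*2143^1 = 172755767712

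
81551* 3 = 244653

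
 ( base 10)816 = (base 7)2244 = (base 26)15A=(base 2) 1100110000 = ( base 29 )s4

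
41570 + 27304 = 68874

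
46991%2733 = 530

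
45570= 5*9114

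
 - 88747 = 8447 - 97194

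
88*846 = 74448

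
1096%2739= 1096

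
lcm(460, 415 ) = 38180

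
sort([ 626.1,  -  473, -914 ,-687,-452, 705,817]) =[ - 914, - 687,-473,-452,  626.1,705, 817] 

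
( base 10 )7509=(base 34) 6GT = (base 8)16525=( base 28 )9g5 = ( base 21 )h0c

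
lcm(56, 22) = 616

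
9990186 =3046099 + 6944087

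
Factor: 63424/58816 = 919^( - 1) * 991^1 = 991/919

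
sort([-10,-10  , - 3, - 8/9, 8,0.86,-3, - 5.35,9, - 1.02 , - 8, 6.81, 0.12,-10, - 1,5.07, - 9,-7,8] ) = [ - 10, - 10,  -  10, - 9,  -  8,-7,  -  5.35, - 3, - 3, - 1.02, - 1, - 8/9,0.12,0.86, 5.07,6.81 , 8,8, 9 ]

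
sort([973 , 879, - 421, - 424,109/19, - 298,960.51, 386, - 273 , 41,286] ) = [ - 424,  -  421, - 298,-273,109/19,41,286, 386,879 , 960.51,973 ] 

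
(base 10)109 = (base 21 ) 54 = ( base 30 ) 3J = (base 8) 155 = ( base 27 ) 41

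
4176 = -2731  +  6907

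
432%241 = 191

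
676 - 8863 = -8187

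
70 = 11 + 59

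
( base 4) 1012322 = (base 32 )4dq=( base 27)662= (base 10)4538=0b1000110111010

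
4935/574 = 705/82 = 8.60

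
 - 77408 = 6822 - 84230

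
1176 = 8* 147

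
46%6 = 4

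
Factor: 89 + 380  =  469=7^1*67^1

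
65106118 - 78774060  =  - 13667942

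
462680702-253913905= 208766797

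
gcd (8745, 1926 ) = 3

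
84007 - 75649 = 8358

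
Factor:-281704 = -2^3*23^1*1531^1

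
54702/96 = 9117/16  =  569.81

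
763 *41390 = 31580570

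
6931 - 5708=1223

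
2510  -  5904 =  - 3394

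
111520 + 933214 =1044734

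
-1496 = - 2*748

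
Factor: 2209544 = 2^3*139^1 * 1987^1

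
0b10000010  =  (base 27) 4M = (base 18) 74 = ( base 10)130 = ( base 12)AA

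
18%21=18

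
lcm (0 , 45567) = 0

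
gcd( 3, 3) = 3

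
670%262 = 146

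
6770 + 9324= 16094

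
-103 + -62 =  - 165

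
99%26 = 21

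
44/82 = 22/41 = 0.54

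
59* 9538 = 562742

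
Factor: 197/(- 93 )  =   - 3^(-1) * 31^(- 1 )*197^1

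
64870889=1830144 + 63040745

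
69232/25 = 69232/25 = 2769.28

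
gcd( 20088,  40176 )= 20088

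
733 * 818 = 599594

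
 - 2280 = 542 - 2822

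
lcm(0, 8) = 0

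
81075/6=13512+1/2 =13512.50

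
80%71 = 9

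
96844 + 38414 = 135258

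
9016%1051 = 608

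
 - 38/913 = -1 + 875/913 = - 0.04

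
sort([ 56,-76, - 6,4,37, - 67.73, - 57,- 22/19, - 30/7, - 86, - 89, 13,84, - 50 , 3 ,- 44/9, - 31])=[ - 89, - 86 , - 76, - 67.73,-57, - 50, - 31, - 6, - 44/9, - 30/7, - 22/19, 3, 4,13, 37, 56, 84] 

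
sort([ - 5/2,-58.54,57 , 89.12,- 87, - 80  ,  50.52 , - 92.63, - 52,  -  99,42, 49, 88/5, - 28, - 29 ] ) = [ - 99 , - 92.63,-87 , - 80, - 58.54, - 52,-29 , - 28,-5/2,88/5 , 42,49,50.52, 57, 89.12]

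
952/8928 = 119/1116 = 0.11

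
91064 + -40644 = 50420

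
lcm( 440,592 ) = 32560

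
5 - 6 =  - 1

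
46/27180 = 23/13590  =  0.00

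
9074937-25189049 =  - 16114112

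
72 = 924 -852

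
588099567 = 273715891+314383676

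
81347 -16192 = 65155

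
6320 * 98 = 619360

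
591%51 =30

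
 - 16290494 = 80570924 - 96861418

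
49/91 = 7/13 = 0.54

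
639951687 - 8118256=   631833431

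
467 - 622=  - 155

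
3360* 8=26880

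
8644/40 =216 + 1/10 =216.10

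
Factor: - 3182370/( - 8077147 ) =2^1*3^1*5^1*13^( - 1 )*19^( - 1 )*37^1*47^1*53^( - 1 )*61^1*617^( - 1 )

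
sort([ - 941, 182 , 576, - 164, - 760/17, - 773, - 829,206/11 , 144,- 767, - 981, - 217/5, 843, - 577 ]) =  [  -  981, -941, - 829, - 773, - 767, - 577, - 164, - 760/17, - 217/5, 206/11, 144,  182 , 576, 843]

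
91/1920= 91/1920 = 0.05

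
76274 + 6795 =83069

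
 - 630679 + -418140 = -1048819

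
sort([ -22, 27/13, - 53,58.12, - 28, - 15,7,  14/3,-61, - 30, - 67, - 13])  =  [  -  67, -61, - 53, - 30, - 28,- 22,-15,- 13,27/13 , 14/3,7, 58.12]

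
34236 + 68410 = 102646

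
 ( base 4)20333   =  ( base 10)575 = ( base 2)1000111111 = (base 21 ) 168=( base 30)J5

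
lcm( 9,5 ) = 45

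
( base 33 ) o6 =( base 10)798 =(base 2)1100011110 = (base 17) 2cg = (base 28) 10e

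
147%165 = 147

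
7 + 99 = 106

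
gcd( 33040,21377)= 1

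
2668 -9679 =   -  7011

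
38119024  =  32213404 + 5905620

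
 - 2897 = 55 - 2952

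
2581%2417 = 164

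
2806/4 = 701 + 1/2 = 701.50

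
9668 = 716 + 8952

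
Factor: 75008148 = 2^2*3^1 * 17^1*367687^1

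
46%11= 2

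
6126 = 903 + 5223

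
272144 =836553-564409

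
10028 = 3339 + 6689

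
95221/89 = 1069 + 80/89= 1069.90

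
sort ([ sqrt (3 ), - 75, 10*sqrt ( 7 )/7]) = [ - 75,sqrt (3 ), 10*sqrt(7) /7 ] 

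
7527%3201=1125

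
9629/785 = 12 + 209/785= 12.27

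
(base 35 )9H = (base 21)fh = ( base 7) 653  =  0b101001100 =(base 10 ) 332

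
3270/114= 545/19= 28.68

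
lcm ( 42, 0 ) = 0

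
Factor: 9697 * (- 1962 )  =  -2^1*3^2*109^1*9697^1 = -  19025514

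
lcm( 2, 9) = 18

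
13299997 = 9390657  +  3909340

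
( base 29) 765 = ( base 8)13662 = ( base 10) 6066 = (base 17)13GE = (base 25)9HG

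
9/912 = 3/304 = 0.01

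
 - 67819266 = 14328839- 82148105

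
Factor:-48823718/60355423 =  - 2^1 * 17^(  -  1 )*71^1*343829^1 * 3550319^( - 1) 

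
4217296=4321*976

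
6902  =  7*986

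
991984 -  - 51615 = 1043599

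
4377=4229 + 148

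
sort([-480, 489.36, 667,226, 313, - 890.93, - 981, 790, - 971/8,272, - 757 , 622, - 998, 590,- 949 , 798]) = [ - 998 , - 981, - 949, - 890.93,  -  757, - 480, - 971/8, 226,272, 313, 489.36, 590, 622 , 667, 790, 798 ]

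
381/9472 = 381/9472 =0.04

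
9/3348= 1/372  =  0.00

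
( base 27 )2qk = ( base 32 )244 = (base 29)2h5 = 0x884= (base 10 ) 2180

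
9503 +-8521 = 982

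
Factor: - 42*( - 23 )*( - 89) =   -  85974  =  - 2^1*3^1 * 7^1 * 23^1* 89^1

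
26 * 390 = 10140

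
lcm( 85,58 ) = 4930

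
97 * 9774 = 948078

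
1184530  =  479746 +704784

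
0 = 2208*0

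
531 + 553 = 1084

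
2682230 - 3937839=  -  1255609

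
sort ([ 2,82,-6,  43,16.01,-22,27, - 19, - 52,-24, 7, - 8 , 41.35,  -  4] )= [-52,-24, -22, - 19, - 8, - 6,  -  4,2 , 7,16.01,27, 41.35, 43,82 ] 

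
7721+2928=10649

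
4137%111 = 30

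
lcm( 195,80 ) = 3120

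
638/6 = 106 + 1/3  =  106.33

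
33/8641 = 33/8641 = 0.00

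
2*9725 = 19450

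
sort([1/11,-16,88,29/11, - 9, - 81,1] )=[ - 81,-16, - 9, 1/11,1,29/11,88]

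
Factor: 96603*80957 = 7820689071=3^1*13^1*73^1 * 1109^1*2477^1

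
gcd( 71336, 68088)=8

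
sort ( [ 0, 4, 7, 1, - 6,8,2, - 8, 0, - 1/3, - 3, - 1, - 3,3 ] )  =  [ - 8, - 6,- 3, - 3, - 1, - 1/3,0, 0  ,  1,2, 3, 4,7,8 ]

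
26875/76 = 353+47/76  =  353.62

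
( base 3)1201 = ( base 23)20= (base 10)46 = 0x2e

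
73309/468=73309/468 = 156.64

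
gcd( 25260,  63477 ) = 3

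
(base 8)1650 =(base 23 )1HG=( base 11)781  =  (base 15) 426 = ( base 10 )936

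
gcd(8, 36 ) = 4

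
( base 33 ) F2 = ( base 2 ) 111110001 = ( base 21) 12E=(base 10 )497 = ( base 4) 13301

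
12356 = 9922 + 2434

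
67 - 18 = 49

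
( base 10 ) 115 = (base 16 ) 73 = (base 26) 4B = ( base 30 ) 3p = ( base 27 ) 47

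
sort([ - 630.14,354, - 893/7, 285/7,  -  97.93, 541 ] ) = [ - 630.14, - 893/7, - 97.93,285/7, 354,  541] 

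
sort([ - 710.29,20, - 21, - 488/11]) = [ - 710.29, - 488/11,- 21,20 ]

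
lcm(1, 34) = 34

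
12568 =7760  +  4808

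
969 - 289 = 680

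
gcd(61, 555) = 1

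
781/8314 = 781/8314 = 0.09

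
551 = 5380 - 4829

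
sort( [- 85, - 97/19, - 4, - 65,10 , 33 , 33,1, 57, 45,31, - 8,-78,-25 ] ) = [ - 85 , - 78, - 65, - 25, - 8, - 97/19,- 4, 1, 10,31, 33, 33,45,57 ] 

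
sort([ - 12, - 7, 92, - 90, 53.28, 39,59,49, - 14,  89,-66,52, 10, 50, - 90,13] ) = [-90, - 90, -66, - 14, - 12, - 7,10,13 , 39,49,50, 52, 53.28,59,  89,92 ]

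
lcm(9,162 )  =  162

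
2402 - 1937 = 465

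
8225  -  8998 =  - 773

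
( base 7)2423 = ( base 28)143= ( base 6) 4055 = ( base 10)899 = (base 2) 1110000011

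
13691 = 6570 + 7121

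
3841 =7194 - 3353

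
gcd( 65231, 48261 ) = 1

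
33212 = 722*46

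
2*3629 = 7258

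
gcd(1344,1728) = 192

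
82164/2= 41082  =  41082.00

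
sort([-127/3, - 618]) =[ - 618, - 127/3]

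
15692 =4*3923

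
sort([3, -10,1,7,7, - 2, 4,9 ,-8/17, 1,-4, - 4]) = [ - 10, - 4, - 4, - 2, - 8/17, 1 , 1, 3,4 , 7,7,  9 ]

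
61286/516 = 118 + 199/258=118.77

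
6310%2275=1760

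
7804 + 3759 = 11563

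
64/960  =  1/15 = 0.07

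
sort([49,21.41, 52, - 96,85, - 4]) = [ - 96, -4,  21.41, 49 , 52,85]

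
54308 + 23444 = 77752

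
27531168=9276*2968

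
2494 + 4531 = 7025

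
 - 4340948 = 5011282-9352230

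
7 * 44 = 308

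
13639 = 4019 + 9620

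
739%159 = 103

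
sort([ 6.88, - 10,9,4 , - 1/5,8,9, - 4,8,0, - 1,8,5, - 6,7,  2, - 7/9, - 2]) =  [  -  10, - 6, - 4, - 2, - 1, - 7/9,  -  1/5 , 0, 2, 4,  5, 6.88,7,8,8, 8, 9,9]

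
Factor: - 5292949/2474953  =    -  13^( - 1 )*59^1*61^( - 1 )*283^1*317^1*3121^ ( - 1) 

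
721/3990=103/570 = 0.18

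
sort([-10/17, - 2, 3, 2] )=[ - 2, - 10/17,2,3]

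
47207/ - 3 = -47207/3 = - 15735.67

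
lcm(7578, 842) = 7578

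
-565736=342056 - 907792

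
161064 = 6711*24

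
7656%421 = 78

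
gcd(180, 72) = 36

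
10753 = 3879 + 6874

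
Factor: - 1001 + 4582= 3581^1= 3581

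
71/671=71/671 = 0.11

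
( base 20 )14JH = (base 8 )23415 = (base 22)KE9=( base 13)4720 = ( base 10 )9997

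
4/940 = 1/235 = 0.00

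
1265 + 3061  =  4326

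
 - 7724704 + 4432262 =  - 3292442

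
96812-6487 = 90325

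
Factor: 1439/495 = 3^ ( - 2) * 5^( - 1)*11^(-1)*1439^1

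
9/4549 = 9/4549=0.00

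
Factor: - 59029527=-3^1 * 1009^1*19501^1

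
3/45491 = 3/45491 = 0.00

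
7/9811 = 7/9811 =0.00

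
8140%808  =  60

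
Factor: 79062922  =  2^1*139^1*191^1*  1489^1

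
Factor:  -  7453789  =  -7^1*331^1 * 3217^1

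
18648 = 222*84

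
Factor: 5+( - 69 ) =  - 2^6 = - 64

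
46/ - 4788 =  - 23/2394 = -0.01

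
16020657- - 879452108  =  895472765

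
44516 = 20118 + 24398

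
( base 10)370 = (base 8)562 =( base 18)12A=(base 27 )dj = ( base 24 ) FA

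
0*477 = 0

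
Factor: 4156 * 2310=2^3*3^1*5^1*7^1 *11^1 *1039^1 = 9600360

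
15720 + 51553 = 67273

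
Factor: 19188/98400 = 39/200 = 2^( - 3)* 3^1  *5^( - 2) * 13^1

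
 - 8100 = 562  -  8662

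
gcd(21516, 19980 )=12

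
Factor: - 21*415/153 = - 2905/51 = - 3^ ( - 1 )*5^1*7^1*17^( - 1 )*83^1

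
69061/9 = 69061/9 = 7673.44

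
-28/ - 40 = 7/10 = 0.70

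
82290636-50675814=31614822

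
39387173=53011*743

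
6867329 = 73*94073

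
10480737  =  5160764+5319973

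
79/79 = 1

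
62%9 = 8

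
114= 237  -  123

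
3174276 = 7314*434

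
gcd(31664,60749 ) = 1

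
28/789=28/789 = 0.04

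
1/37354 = 1/37354  =  0.00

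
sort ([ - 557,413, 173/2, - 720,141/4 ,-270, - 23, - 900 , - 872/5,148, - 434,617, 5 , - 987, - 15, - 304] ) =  [ -987 , - 900, - 720, - 557 , - 434 , - 304, - 270, - 872/5, -23,  -  15, 5,141/4, 173/2, 148, 413,617 ]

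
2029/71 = 2029/71 = 28.58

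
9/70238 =9/70238  =  0.00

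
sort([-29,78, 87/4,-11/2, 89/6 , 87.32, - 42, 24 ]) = [  -  42, - 29,-11/2,89/6, 87/4, 24,78, 87.32]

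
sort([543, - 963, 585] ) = [ - 963, 543,585]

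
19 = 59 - 40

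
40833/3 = 13611= 13611.00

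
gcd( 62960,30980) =20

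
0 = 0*6381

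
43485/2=43485/2 = 21742.50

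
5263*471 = 2478873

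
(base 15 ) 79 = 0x72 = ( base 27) 46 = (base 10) 114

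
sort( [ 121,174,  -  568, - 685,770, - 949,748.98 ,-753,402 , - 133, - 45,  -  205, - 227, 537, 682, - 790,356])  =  [ - 949,-790,-753, - 685 , - 568,-227,-205, - 133,-45,121,174,356,402,537,  682,748.98,770]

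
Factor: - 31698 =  - 2^1 * 3^3*587^1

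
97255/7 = 97255/7 = 13893.57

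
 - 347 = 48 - 395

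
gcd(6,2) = 2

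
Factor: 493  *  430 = 2^1*5^1*17^1*29^1*43^1 = 211990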